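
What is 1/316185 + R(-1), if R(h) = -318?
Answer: -100546829/316185 ≈ -318.00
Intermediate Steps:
1/316185 + R(-1) = 1/316185 - 318 = -100546829/316185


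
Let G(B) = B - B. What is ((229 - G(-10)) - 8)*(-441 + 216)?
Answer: -49725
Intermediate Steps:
G(B) = 0
((229 - G(-10)) - 8)*(-441 + 216) = ((229 - 1*0) - 8)*(-441 + 216) = ((229 + 0) - 8)*(-225) = (229 - 8)*(-225) = 221*(-225) = -49725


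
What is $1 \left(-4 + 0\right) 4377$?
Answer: $-17508$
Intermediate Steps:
$1 \left(-4 + 0\right) 4377 = 1 \left(-4\right) 4377 = \left(-4\right) 4377 = -17508$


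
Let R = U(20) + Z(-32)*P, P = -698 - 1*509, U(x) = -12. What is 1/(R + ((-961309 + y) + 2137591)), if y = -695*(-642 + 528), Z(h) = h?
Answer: 1/1294124 ≈ 7.7272e-7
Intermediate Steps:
y = 79230 (y = -695*(-114) = 79230)
P = -1207 (P = -698 - 509 = -1207)
R = 38612 (R = -12 - 32*(-1207) = -12 + 38624 = 38612)
1/(R + ((-961309 + y) + 2137591)) = 1/(38612 + ((-961309 + 79230) + 2137591)) = 1/(38612 + (-882079 + 2137591)) = 1/(38612 + 1255512) = 1/1294124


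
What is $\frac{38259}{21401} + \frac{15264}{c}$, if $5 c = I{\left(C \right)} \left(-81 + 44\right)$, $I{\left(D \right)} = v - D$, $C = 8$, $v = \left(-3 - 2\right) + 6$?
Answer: $\frac{1643233401}{5542859} \approx 296.46$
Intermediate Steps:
$v = 1$ ($v = -5 + 6 = 1$)
$I{\left(D \right)} = 1 - D$
$c = \frac{259}{5}$ ($c = \frac{\left(1 - 8\right) \left(-81 + 44\right)}{5} = \frac{\left(1 - 8\right) \left(-37\right)}{5} = \frac{\left(-7\right) \left(-37\right)}{5} = \frac{1}{5} \cdot 259 = \frac{259}{5} \approx 51.8$)
$\frac{38259}{21401} + \frac{15264}{c} = \frac{38259}{21401} + \frac{15264}{\frac{259}{5}} = 38259 \cdot \frac{1}{21401} + 15264 \cdot \frac{5}{259} = \frac{38259}{21401} + \frac{76320}{259} = \frac{1643233401}{5542859}$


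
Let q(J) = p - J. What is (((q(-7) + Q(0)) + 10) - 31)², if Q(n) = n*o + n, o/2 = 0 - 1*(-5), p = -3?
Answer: 289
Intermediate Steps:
o = 10 (o = 2*(0 - 1*(-5)) = 2*(0 + 5) = 2*5 = 10)
q(J) = -3 - J
Q(n) = 11*n (Q(n) = n*10 + n = 10*n + n = 11*n)
(((q(-7) + Q(0)) + 10) - 31)² = ((((-3 - 1*(-7)) + 11*0) + 10) - 31)² = ((((-3 + 7) + 0) + 10) - 31)² = (((4 + 0) + 10) - 31)² = ((4 + 10) - 31)² = (14 - 31)² = (-17)² = 289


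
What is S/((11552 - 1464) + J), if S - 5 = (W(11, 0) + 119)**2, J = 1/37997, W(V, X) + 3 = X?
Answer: 511477617/383313737 ≈ 1.3344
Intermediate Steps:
W(V, X) = -3 + X
J = 1/37997 ≈ 2.6318e-5
S = 13461 (S = 5 + ((-3 + 0) + 119)**2 = 5 + (-3 + 119)**2 = 5 + 116**2 = 5 + 13456 = 13461)
S/((11552 - 1464) + J) = 13461/((11552 - 1464) + 1/37997) = 13461/(10088 + 1/37997) = 13461/(383313737/37997) = 13461*(37997/383313737) = 511477617/383313737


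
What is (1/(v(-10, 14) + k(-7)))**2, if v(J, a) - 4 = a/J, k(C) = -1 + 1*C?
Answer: 25/729 ≈ 0.034294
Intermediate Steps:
k(C) = -1 + C
v(J, a) = 4 + a/J
(1/(v(-10, 14) + k(-7)))**2 = (1/((4 + 14/(-10)) + (-1 - 7)))**2 = (1/((4 + 14*(-1/10)) - 8))**2 = (1/((4 - 7/5) - 8))**2 = (1/(13/5 - 8))**2 = (1/(-27/5))**2 = (-5/27)**2 = 25/729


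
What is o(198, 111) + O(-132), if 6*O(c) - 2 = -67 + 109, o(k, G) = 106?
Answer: 340/3 ≈ 113.33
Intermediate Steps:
O(c) = 22/3 (O(c) = 1/3 + (-67 + 109)/6 = 1/3 + (1/6)*42 = 1/3 + 7 = 22/3)
o(198, 111) + O(-132) = 106 + 22/3 = 340/3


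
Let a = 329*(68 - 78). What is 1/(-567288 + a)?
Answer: -1/570578 ≈ -1.7526e-6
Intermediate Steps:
a = -3290 (a = 329*(-10) = -3290)
1/(-567288 + a) = 1/(-567288 - 3290) = 1/(-570578) = -1/570578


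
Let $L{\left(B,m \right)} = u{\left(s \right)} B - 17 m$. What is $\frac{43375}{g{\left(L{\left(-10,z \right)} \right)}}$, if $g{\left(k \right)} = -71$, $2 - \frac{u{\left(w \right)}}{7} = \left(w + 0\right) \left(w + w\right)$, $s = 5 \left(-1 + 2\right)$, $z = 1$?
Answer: $- \frac{43375}{71} \approx -610.92$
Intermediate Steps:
$s = 5$ ($s = 5 \cdot 1 = 5$)
$u{\left(w \right)} = 14 - 14 w^{2}$ ($u{\left(w \right)} = 14 - 7 \left(w + 0\right) \left(w + w\right) = 14 - 7 w 2 w = 14 - 7 \cdot 2 w^{2} = 14 - 14 w^{2}$)
$L{\left(B,m \right)} = - 336 B - 17 m$ ($L{\left(B,m \right)} = \left(14 - 14 \cdot 5^{2}\right) B - 17 m = \left(14 - 350\right) B - 17 m = - 336 B - 17 m$)
$\frac{43375}{g{\left(L{\left(-10,z \right)} \right)}} = \frac{43375}{-71} = 43375 \left(- \frac{1}{71}\right) = - \frac{43375}{71}$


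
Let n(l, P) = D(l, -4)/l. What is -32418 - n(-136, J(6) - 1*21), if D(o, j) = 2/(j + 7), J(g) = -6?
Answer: -6613271/204 ≈ -32418.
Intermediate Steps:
D(o, j) = 2/(7 + j)
n(l, P) = 2/(3*l) (n(l, P) = (2/(7 - 4))/l = (2/3)/l = (2*(⅓))/l = 2/(3*l))
-32418 - n(-136, J(6) - 1*21) = -32418 - 2/(3*(-136)) = -32418 - 2*(-1)/(3*136) = -32418 - 1*(-1/204) = -32418 + 1/204 = -6613271/204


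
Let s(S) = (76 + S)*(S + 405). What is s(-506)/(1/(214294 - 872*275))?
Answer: -1107725580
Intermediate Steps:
s(S) = (76 + S)*(405 + S)
s(-506)/(1/(214294 - 872*275)) = (30780 + (-506)² + 481*(-506))/(1/(214294 - 872*275)) = (30780 + 256036 - 243386)/(1/(214294 - 239800)) = 43430/(1/(-25506)) = 43430/(-1/25506) = 43430*(-25506) = -1107725580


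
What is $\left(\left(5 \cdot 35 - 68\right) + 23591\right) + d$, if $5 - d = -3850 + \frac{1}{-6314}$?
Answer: $\frac{173969643}{6314} \approx 27553.0$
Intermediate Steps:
$d = \frac{24340471}{6314}$ ($d = 5 - \left(-3850 + \frac{1}{-6314}\right) = 5 - \left(-3850 - \frac{1}{6314}\right) = 5 - - \frac{24308901}{6314} = 5 + \frac{24308901}{6314} = \frac{24340471}{6314} \approx 3855.0$)
$\left(\left(5 \cdot 35 - 68\right) + 23591\right) + d = \left(\left(5 \cdot 35 - 68\right) + 23591\right) + \frac{24340471}{6314} = \left(\left(175 - 68\right) + 23591\right) + \frac{24340471}{6314} = \left(107 + 23591\right) + \frac{24340471}{6314} = 23698 + \frac{24340471}{6314} = \frac{173969643}{6314}$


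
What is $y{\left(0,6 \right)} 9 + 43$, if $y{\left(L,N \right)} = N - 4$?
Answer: $61$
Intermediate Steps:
$y{\left(L,N \right)} = -4 + N$
$y{\left(0,6 \right)} 9 + 43 = \left(-4 + 6\right) 9 + 43 = 2 \cdot 9 + 43 = 18 + 43 = 61$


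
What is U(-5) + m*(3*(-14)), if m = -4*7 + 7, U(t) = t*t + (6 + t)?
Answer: 908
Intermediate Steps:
U(t) = 6 + t + t² (U(t) = t² + (6 + t) = 6 + t + t²)
m = -21 (m = -28 + 7 = -21)
U(-5) + m*(3*(-14)) = (6 - 5 + (-5)²) - 63*(-14) = (6 - 5 + 25) - 21*(-42) = 26 + 882 = 908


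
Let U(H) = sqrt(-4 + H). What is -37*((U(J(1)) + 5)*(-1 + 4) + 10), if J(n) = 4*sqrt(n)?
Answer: -925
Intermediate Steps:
-37*((U(J(1)) + 5)*(-1 + 4) + 10) = -37*((sqrt(-4 + 4*sqrt(1)) + 5)*(-1 + 4) + 10) = -37*((sqrt(-4 + 4*1) + 5)*3 + 10) = -37*((sqrt(-4 + 4) + 5)*3 + 10) = -37*((sqrt(0) + 5)*3 + 10) = -37*((0 + 5)*3 + 10) = -37*(5*3 + 10) = -37*(15 + 10) = -37*25 = -925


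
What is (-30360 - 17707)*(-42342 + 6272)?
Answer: 1733776690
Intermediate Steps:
(-30360 - 17707)*(-42342 + 6272) = -48067*(-36070) = 1733776690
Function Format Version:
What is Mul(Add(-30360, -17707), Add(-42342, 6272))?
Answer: 1733776690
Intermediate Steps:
Mul(Add(-30360, -17707), Add(-42342, 6272)) = Mul(-48067, -36070) = 1733776690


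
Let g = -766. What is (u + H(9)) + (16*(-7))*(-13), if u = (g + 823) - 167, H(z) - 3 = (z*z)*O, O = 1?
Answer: 1430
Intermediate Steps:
H(z) = 3 + z**2 (H(z) = 3 + (z*z)*1 = 3 + z**2*1 = 3 + z**2)
u = -110 (u = (-766 + 823) - 167 = 57 - 167 = -110)
(u + H(9)) + (16*(-7))*(-13) = (-110 + (3 + 9**2)) + (16*(-7))*(-13) = (-110 + (3 + 81)) - 112*(-13) = (-110 + 84) + 1456 = -26 + 1456 = 1430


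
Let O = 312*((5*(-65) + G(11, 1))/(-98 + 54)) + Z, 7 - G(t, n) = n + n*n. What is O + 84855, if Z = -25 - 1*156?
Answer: 956374/11 ≈ 86943.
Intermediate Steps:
G(t, n) = 7 - n - n² (G(t, n) = 7 - (n + n*n) = 7 - (n + n²) = 7 + (-n - n²) = 7 - n - n²)
Z = -181 (Z = -25 - 156 = -181)
O = 22969/11 (O = 312*((5*(-65) + (7 - 1*1 - 1*1²))/(-98 + 54)) - 181 = 312*((-325 + (7 - 1 - 1*1))/(-44)) - 181 = 312*((-325 + (7 - 1 - 1))*(-1/44)) - 181 = 312*((-325 + 5)*(-1/44)) - 181 = 312*(-320*(-1/44)) - 181 = 312*(80/11) - 181 = 24960/11 - 181 = 22969/11 ≈ 2088.1)
O + 84855 = 22969/11 + 84855 = 956374/11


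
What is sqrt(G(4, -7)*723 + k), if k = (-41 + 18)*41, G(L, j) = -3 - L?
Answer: 2*I*sqrt(1501) ≈ 77.485*I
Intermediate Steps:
k = -943 (k = -23*41 = -943)
sqrt(G(4, -7)*723 + k) = sqrt((-3 - 1*4)*723 - 943) = sqrt((-3 - 4)*723 - 943) = sqrt(-7*723 - 943) = sqrt(-5061 - 943) = sqrt(-6004) = 2*I*sqrt(1501)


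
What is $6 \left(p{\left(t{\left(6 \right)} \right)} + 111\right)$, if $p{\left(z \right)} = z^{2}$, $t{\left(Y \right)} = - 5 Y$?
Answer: $6066$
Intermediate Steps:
$6 \left(p{\left(t{\left(6 \right)} \right)} + 111\right) = 6 \left(\left(\left(-5\right) 6\right)^{2} + 111\right) = 6 \left(\left(-30\right)^{2} + 111\right) = 6 \left(900 + 111\right) = 6 \cdot 1011 = 6066$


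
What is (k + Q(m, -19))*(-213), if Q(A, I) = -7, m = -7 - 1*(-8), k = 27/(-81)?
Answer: 1562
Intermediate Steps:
k = -⅓ (k = 27*(-1/81) = -⅓ ≈ -0.33333)
m = 1 (m = -7 + 8 = 1)
(k + Q(m, -19))*(-213) = (-⅓ - 7)*(-213) = -22/3*(-213) = 1562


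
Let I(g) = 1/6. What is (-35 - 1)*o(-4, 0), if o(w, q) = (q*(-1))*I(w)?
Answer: 0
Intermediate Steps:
I(g) = 1/6
o(w, q) = -q/6 (o(w, q) = (q*(-1))*(1/6) = -q*(1/6) = -q/6)
(-35 - 1)*o(-4, 0) = (-35 - 1)*(-1/6*0) = -36*0 = 0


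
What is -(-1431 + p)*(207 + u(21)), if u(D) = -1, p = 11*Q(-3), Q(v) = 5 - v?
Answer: 276658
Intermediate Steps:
p = 88 (p = 11*(5 - 1*(-3)) = 11*(5 + 3) = 11*8 = 88)
-(-1431 + p)*(207 + u(21)) = -(-1431 + 88)*(207 - 1) = -(-1343)*206 = -1*(-276658) = 276658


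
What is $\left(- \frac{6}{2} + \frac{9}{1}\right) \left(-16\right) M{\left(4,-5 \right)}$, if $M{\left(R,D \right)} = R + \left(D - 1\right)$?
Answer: $192$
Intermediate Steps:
$M{\left(R,D \right)} = -1 + D + R$ ($M{\left(R,D \right)} = R + \left(-1 + D\right) = -1 + D + R$)
$\left(- \frac{6}{2} + \frac{9}{1}\right) \left(-16\right) M{\left(4,-5 \right)} = \left(- \frac{6}{2} + \frac{9}{1}\right) \left(-16\right) \left(-1 - 5 + 4\right) = \left(\left(-6\right) \frac{1}{2} + 9 \cdot 1\right) \left(-16\right) \left(-2\right) = \left(-3 + 9\right) \left(-16\right) \left(-2\right) = 6 \left(-16\right) \left(-2\right) = \left(-96\right) \left(-2\right) = 192$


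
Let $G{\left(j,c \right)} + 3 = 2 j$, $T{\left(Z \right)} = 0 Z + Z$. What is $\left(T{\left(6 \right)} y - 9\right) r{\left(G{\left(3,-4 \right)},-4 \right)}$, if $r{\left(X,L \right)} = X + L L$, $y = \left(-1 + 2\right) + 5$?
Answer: $513$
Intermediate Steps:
$T{\left(Z \right)} = Z$ ($T{\left(Z \right)} = 0 + Z = Z$)
$G{\left(j,c \right)} = -3 + 2 j$
$y = 6$ ($y = 1 + 5 = 6$)
$r{\left(X,L \right)} = X + L^{2}$
$\left(T{\left(6 \right)} y - 9\right) r{\left(G{\left(3,-4 \right)},-4 \right)} = \left(6 \cdot 6 - 9\right) \left(\left(-3 + 2 \cdot 3\right) + \left(-4\right)^{2}\right) = \left(36 - 9\right) \left(\left(-3 + 6\right) + 16\right) = 27 \left(3 + 16\right) = 27 \cdot 19 = 513$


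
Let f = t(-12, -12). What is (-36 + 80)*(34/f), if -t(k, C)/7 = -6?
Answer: 748/21 ≈ 35.619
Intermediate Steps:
t(k, C) = 42 (t(k, C) = -7*(-6) = 42)
f = 42
(-36 + 80)*(34/f) = (-36 + 80)*(34/42) = 44*(34*(1/42)) = 44*(17/21) = 748/21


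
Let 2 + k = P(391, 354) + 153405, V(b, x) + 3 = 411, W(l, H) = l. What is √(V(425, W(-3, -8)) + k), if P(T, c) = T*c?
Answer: 5*√11689 ≈ 540.58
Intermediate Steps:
V(b, x) = 408 (V(b, x) = -3 + 411 = 408)
k = 291817 (k = -2 + (391*354 + 153405) = -2 + (138414 + 153405) = -2 + 291819 = 291817)
√(V(425, W(-3, -8)) + k) = √(408 + 291817) = √292225 = 5*√11689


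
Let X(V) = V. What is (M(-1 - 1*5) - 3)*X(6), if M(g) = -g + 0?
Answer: 18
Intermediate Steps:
M(g) = -g
(M(-1 - 1*5) - 3)*X(6) = (-(-1 - 1*5) - 3)*6 = (-(-1 - 5) - 3)*6 = (-1*(-6) - 3)*6 = (6 - 3)*6 = 3*6 = 18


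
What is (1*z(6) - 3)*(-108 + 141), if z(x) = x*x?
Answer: 1089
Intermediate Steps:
z(x) = x**2
(1*z(6) - 3)*(-108 + 141) = (1*6**2 - 3)*(-108 + 141) = (1*36 - 3)*33 = (36 - 3)*33 = 33*33 = 1089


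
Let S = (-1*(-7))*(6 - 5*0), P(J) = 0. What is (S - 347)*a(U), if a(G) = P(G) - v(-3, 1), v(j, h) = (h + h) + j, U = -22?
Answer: -305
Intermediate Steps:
v(j, h) = j + 2*h (v(j, h) = 2*h + j = j + 2*h)
a(G) = 1 (a(G) = 0 - (-3 + 2*1) = 0 - (-3 + 2) = 0 - 1*(-1) = 0 + 1 = 1)
S = 42 (S = 7*(6 + 0) = 7*6 = 42)
(S - 347)*a(U) = (42 - 347)*1 = -305*1 = -305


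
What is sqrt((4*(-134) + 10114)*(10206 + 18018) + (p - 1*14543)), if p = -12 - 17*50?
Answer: sqrt(270314067) ≈ 16441.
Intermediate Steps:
p = -862 (p = -12 - 850 = -862)
sqrt((4*(-134) + 10114)*(10206 + 18018) + (p - 1*14543)) = sqrt((4*(-134) + 10114)*(10206 + 18018) + (-862 - 1*14543)) = sqrt((-536 + 10114)*28224 + (-862 - 14543)) = sqrt(9578*28224 - 15405) = sqrt(270329472 - 15405) = sqrt(270314067)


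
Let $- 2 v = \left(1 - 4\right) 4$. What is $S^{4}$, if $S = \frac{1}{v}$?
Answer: $\frac{1}{1296} \approx 0.0007716$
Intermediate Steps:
$v = 6$ ($v = - \frac{\left(1 - 4\right) 4}{2} = - \frac{\left(-3\right) 4}{2} = \left(- \frac{1}{2}\right) \left(-12\right) = 6$)
$S = \frac{1}{6} \approx 0.16667$
$S^{4} = \left(\frac{1}{6}\right)^{4} = \frac{1}{1296}$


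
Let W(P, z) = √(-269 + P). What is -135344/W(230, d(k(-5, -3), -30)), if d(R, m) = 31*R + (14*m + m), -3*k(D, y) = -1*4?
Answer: 135344*I*√39/39 ≈ 21672.0*I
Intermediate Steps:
k(D, y) = 4/3 (k(D, y) = -(-1)*4/3 = -⅓*(-4) = 4/3)
d(R, m) = 15*m + 31*R (d(R, m) = 31*R + 15*m = 15*m + 31*R)
-135344/W(230, d(k(-5, -3), -30)) = -135344/√(-269 + 230) = -135344*(-I*√39/39) = -(-135344)*I*√39/39 = 135344*I*√39/39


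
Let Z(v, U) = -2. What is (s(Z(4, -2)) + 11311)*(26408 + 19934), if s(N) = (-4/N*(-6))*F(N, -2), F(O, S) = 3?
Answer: 522506050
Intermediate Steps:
s(N) = 72/N (s(N) = (-4/N*(-6))*3 = (24/N)*3 = 72/N)
(s(Z(4, -2)) + 11311)*(26408 + 19934) = (72/(-2) + 11311)*(26408 + 19934) = (72*(-½) + 11311)*46342 = (-36 + 11311)*46342 = 11275*46342 = 522506050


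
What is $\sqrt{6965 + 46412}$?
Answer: $\sqrt{53377} \approx 231.03$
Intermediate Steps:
$\sqrt{6965 + 46412} = \sqrt{53377}$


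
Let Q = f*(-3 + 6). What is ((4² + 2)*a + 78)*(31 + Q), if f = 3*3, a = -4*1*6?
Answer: -20532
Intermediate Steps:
a = -24 (a = -4*6 = -24)
f = 9
Q = 27 (Q = 9*(-3 + 6) = 9*3 = 27)
((4² + 2)*a + 78)*(31 + Q) = ((4² + 2)*(-24) + 78)*(31 + 27) = ((16 + 2)*(-24) + 78)*58 = (18*(-24) + 78)*58 = (-432 + 78)*58 = -354*58 = -20532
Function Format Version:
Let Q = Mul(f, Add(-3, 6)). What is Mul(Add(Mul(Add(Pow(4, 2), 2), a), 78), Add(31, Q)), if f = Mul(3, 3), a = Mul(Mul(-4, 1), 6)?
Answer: -20532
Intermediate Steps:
a = -24 (a = Mul(-4, 6) = -24)
f = 9
Q = 27 (Q = Mul(9, Add(-3, 6)) = Mul(9, 3) = 27)
Mul(Add(Mul(Add(Pow(4, 2), 2), a), 78), Add(31, Q)) = Mul(Add(Mul(Add(Pow(4, 2), 2), -24), 78), Add(31, 27)) = Mul(Add(Mul(Add(16, 2), -24), 78), 58) = Mul(Add(Mul(18, -24), 78), 58) = Mul(Add(-432, 78), 58) = Mul(-354, 58) = -20532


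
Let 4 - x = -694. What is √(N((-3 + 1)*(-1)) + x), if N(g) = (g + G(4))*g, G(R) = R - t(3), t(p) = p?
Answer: 8*√11 ≈ 26.533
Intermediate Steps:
x = 698 (x = 4 - 1*(-694) = 4 + 694 = 698)
G(R) = -3 + R (G(R) = R - 1*3 = R - 3 = -3 + R)
N(g) = g*(1 + g) (N(g) = (g + (-3 + 4))*g = (g + 1)*g = (1 + g)*g = g*(1 + g))
√(N((-3 + 1)*(-1)) + x) = √(((-3 + 1)*(-1))*(1 + (-3 + 1)*(-1)) + 698) = √((-2*(-1))*(1 - 2*(-1)) + 698) = √(2*(1 + 2) + 698) = √(2*3 + 698) = √(6 + 698) = √704 = 8*√11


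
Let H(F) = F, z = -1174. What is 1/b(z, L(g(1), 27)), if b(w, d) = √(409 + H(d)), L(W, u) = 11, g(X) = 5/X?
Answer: √105/210 ≈ 0.048795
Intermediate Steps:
b(w, d) = √(409 + d)
1/b(z, L(g(1), 27)) = 1/(√(409 + 11)) = 1/(√420) = 1/(2*√105) = √105/210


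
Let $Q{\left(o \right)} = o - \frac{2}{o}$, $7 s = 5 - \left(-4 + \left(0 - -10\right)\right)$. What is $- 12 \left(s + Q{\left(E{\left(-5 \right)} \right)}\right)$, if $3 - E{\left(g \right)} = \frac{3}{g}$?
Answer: $- \frac{3656}{105} \approx -34.819$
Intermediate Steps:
$E{\left(g \right)} = 3 - \frac{3}{g}$
$s = - \frac{1}{7}$ ($s = \frac{5 - \left(-4 + \left(0 - -10\right)\right)}{7} = \frac{5 - \left(-4 + \left(0 + 10\right)\right)}{7} = \frac{5 - \left(-4 + 10\right)}{7} = \frac{5 - 6}{7} = \frac{1}{7} \left(-1\right) = - \frac{1}{7} \approx -0.14286$)
$- 12 \left(s + Q{\left(E{\left(-5 \right)} \right)}\right) = - 12 \left(- \frac{1}{7} - \left(-3 - \frac{3}{5} + \frac{2}{3 - \frac{3}{-5}}\right)\right) = - 12 \left(- \frac{1}{7} + \left(\left(3 - - \frac{3}{5}\right) - \frac{2}{3 - - \frac{3}{5}}\right)\right) = - 12 \left(- \frac{1}{7} + \left(\left(3 + \frac{3}{5}\right) - \frac{2}{3 + \frac{3}{5}}\right)\right) = - 12 \left(- \frac{1}{7} + \left(\frac{18}{5} - \frac{2}{\frac{18}{5}}\right)\right) = - 12 \left(- \frac{1}{7} + \left(\frac{18}{5} - \frac{5}{9}\right)\right) = - 12 \left(- \frac{1}{7} + \frac{137}{45}\right) = \left(-12\right) \frac{914}{315} = - \frac{3656}{105}$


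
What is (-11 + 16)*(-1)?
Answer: -5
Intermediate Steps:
(-11 + 16)*(-1) = 5*(-1) = -5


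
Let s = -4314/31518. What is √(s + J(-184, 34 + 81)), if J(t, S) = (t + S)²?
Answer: √131371299942/5253 ≈ 68.999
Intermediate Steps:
J(t, S) = (S + t)²
s = -719/5253 (s = -4314*1/31518 = -719/5253 ≈ -0.13687)
√(s + J(-184, 34 + 81)) = √(-719/5253 + ((34 + 81) - 184)²) = √(-719/5253 + (115 - 184)²) = √(-719/5253 + (-69)²) = √(-719/5253 + 4761) = √(25008814/5253) = √131371299942/5253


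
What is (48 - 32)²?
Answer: 256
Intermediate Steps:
(48 - 32)² = 16² = 256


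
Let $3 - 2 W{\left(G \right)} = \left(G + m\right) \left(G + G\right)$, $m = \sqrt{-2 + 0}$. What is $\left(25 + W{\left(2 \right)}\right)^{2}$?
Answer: $\frac{1993}{4} - 90 i \sqrt{2} \approx 498.25 - 127.28 i$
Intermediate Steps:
$m = i \sqrt{2}$ ($m = \sqrt{-2} = i \sqrt{2} \approx 1.4142 i$)
$W{\left(G \right)} = \frac{3}{2} - G \left(G + i \sqrt{2}\right)$ ($W{\left(G \right)} = \frac{3}{2} - \frac{\left(G + i \sqrt{2}\right) \left(G + G\right)}{2} = \frac{3}{2} - \frac{\left(G + i \sqrt{2}\right) 2 G}{2} = \frac{3}{2} - \frac{2 G \left(G + i \sqrt{2}\right)}{2} = \frac{3}{2} - G \left(G + i \sqrt{2}\right)$)
$\left(25 + W{\left(2 \right)}\right)^{2} = \left(25 - \left(\frac{5}{2} + i 2 \sqrt{2}\right)\right)^{2} = \left(25 - \left(\frac{5}{2} + 2 i \sqrt{2}\right)\right)^{2} = \left(\frac{45}{2} - 2 i \sqrt{2}\right)^{2}$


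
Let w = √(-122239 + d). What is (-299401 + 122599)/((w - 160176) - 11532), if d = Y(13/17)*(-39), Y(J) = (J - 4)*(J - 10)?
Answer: 2193388462206/2130201708283 + 1502817*I*√8915959/2130201708283 ≈ 1.0297 + 0.0021065*I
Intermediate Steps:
Y(J) = (-10 + J)*(-4 + J) (Y(J) = (-4 + J)*(-10 + J) = (-10 + J)*(-4 + J))
d = -336765/289 (d = (40 + (13/17)² - 182/17)*(-39) = (40 + (13*(1/17))² - 182/17)*(-39) = (40 + (13/17)² - 14*13/17)*(-39) = (40 + 169/289 - 182/17)*(-39) = (8635/289)*(-39) = -336765/289 ≈ -1165.3)
w = 2*I*√8915959/17 (w = √(-122239 - 336765/289) = √(-35663836/289) = 2*I*√8915959/17 ≈ 351.29*I)
(-299401 + 122599)/((w - 160176) - 11532) = (-299401 + 122599)/((2*I*√8915959/17 - 160176) - 11532) = -176802/((-160176 + 2*I*√8915959/17) - 11532) = -176802/(-171708 + 2*I*√8915959/17)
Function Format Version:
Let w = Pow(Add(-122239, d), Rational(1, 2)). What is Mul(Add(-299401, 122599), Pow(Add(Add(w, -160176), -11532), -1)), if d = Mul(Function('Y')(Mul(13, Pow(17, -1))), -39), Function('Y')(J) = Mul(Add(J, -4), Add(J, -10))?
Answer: Add(Rational(2193388462206, 2130201708283), Mul(Rational(1502817, 2130201708283), I, Pow(8915959, Rational(1, 2)))) ≈ Add(1.0297, Mul(0.0021065, I))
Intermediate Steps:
Function('Y')(J) = Mul(Add(-10, J), Add(-4, J)) (Function('Y')(J) = Mul(Add(-4, J), Add(-10, J)) = Mul(Add(-10, J), Add(-4, J)))
d = Rational(-336765, 289) (d = Mul(Add(40, Pow(Mul(13, Pow(17, -1)), 2), Mul(-14, Mul(13, Pow(17, -1)))), -39) = Mul(Add(40, Pow(Mul(13, Rational(1, 17)), 2), Mul(-14, Mul(13, Rational(1, 17)))), -39) = Mul(Add(40, Pow(Rational(13, 17), 2), Mul(-14, Rational(13, 17))), -39) = Mul(Add(40, Rational(169, 289), Rational(-182, 17)), -39) = Mul(Rational(8635, 289), -39) = Rational(-336765, 289) ≈ -1165.3)
w = Mul(Rational(2, 17), I, Pow(8915959, Rational(1, 2))) (w = Pow(Add(-122239, Rational(-336765, 289)), Rational(1, 2)) = Pow(Rational(-35663836, 289), Rational(1, 2)) = Mul(Rational(2, 17), I, Pow(8915959, Rational(1, 2))) ≈ Mul(351.29, I))
Mul(Add(-299401, 122599), Pow(Add(Add(w, -160176), -11532), -1)) = Mul(Add(-299401, 122599), Pow(Add(Add(Mul(Rational(2, 17), I, Pow(8915959, Rational(1, 2))), -160176), -11532), -1)) = Mul(-176802, Pow(Add(Add(-160176, Mul(Rational(2, 17), I, Pow(8915959, Rational(1, 2)))), -11532), -1)) = Mul(-176802, Pow(Add(-171708, Mul(Rational(2, 17), I, Pow(8915959, Rational(1, 2)))), -1))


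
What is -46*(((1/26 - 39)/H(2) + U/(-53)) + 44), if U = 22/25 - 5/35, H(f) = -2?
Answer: -704031541/241150 ≈ -2919.5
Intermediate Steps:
U = 129/175 (U = 22*(1/25) - 5*1/35 = 22/25 - 1/7 = 129/175 ≈ 0.73714)
-46*(((1/26 - 39)/H(2) + U/(-53)) + 44) = -46*(((1/26 - 39)/(-2) + (129/175)/(-53)) + 44) = -46*(((1/26 - 39)*(-1/2) + (129/175)*(-1/53)) + 44) = -46*((-1013/26*(-1/2) - 129/9275) + 44) = -46*((1013/52 - 129/9275) + 44) = -46*(9388867/482300 + 44) = -46*30610067/482300 = -704031541/241150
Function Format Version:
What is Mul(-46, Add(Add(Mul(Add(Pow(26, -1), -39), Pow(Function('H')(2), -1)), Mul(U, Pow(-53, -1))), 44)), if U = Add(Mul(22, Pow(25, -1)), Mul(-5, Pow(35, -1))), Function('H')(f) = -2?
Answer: Rational(-704031541, 241150) ≈ -2919.5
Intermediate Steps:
U = Rational(129, 175) (U = Add(Mul(22, Rational(1, 25)), Mul(-5, Rational(1, 35))) = Add(Rational(22, 25), Rational(-1, 7)) = Rational(129, 175) ≈ 0.73714)
Mul(-46, Add(Add(Mul(Add(Pow(26, -1), -39), Pow(Function('H')(2), -1)), Mul(U, Pow(-53, -1))), 44)) = Mul(-46, Add(Add(Mul(Add(Pow(26, -1), -39), Pow(-2, -1)), Mul(Rational(129, 175), Pow(-53, -1))), 44)) = Mul(-46, Add(Add(Mul(Add(Rational(1, 26), -39), Rational(-1, 2)), Mul(Rational(129, 175), Rational(-1, 53))), 44)) = Mul(-46, Add(Add(Mul(Rational(-1013, 26), Rational(-1, 2)), Rational(-129, 9275)), 44)) = Mul(-46, Add(Add(Rational(1013, 52), Rational(-129, 9275)), 44)) = Mul(-46, Add(Rational(9388867, 482300), 44)) = Mul(-46, Rational(30610067, 482300)) = Rational(-704031541, 241150)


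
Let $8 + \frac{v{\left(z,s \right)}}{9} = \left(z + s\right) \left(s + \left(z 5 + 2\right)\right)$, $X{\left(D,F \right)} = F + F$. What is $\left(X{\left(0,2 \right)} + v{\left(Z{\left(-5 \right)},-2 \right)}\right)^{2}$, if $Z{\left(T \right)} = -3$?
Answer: $368449$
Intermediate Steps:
$X{\left(D,F \right)} = 2 F$
$v{\left(z,s \right)} = -72 + 9 \left(s + z\right) \left(2 + s + 5 z\right)$ ($v{\left(z,s \right)} = -72 + 9 \left(z + s\right) \left(s + \left(z 5 + 2\right)\right) = -72 + 9 \left(s + z\right) \left(s + \left(5 z + 2\right)\right) = -72 + 9 \left(s + z\right) \left(s + \left(2 + 5 z\right)\right) = -72 + 9 \left(s + z\right) \left(2 + s + 5 z\right)$)
$\left(X{\left(0,2 \right)} + v{\left(Z{\left(-5 \right)},-2 \right)}\right)^{2} = \left(2 \cdot 2 + \left(-72 + 9 \left(-2\right)^{2} + 18 \left(-2\right) + 18 \left(-3\right) + 45 \left(-3\right)^{2} + 54 \left(-2\right) \left(-3\right)\right)\right)^{2} = \left(4 + \left(-72 + 9 \cdot 4 - 36 - 54 + 45 \cdot 9 + 324\right)\right)^{2} = \left(4 + \left(-72 + 36 - 36 - 54 + 405 + 324\right)\right)^{2} = \left(4 + 603\right)^{2} = 607^{2} = 368449$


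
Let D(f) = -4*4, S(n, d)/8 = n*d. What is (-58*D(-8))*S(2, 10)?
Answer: 148480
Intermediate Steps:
S(n, d) = 8*d*n (S(n, d) = 8*(n*d) = 8*(d*n) = 8*d*n)
D(f) = -16
(-58*D(-8))*S(2, 10) = (-58*(-16))*(8*10*2) = 928*160 = 148480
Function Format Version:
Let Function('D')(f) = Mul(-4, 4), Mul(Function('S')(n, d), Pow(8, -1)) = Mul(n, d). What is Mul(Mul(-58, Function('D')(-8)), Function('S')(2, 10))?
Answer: 148480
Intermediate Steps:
Function('S')(n, d) = Mul(8, d, n) (Function('S')(n, d) = Mul(8, Mul(n, d)) = Mul(8, Mul(d, n)) = Mul(8, d, n))
Function('D')(f) = -16
Mul(Mul(-58, Function('D')(-8)), Function('S')(2, 10)) = Mul(Mul(-58, -16), Mul(8, 10, 2)) = Mul(928, 160) = 148480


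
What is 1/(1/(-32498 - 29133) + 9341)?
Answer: 61631/575695170 ≈ 0.00010705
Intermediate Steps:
1/(1/(-32498 - 29133) + 9341) = 1/(1/(-61631) + 9341) = 1/(-1/61631 + 9341) = 1/(575695170/61631) = 61631/575695170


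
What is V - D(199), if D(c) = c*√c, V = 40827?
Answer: 40827 - 199*√199 ≈ 38020.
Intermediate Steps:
D(c) = c^(3/2)
V - D(199) = 40827 - 199^(3/2) = 40827 - 199*√199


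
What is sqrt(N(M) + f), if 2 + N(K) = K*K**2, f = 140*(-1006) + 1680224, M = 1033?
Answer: sqrt(1103842319) ≈ 33224.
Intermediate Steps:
f = 1539384 (f = -140840 + 1680224 = 1539384)
N(K) = -2 + K**3 (N(K) = -2 + K*K**2 = -2 + K**3)
sqrt(N(M) + f) = sqrt((-2 + 1033**3) + 1539384) = sqrt((-2 + 1102302937) + 1539384) = sqrt(1102302935 + 1539384) = sqrt(1103842319)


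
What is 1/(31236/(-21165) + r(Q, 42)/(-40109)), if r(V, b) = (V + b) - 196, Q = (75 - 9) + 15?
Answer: -282968995/417099893 ≈ -0.67842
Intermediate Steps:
Q = 81 (Q = 66 + 15 = 81)
r(V, b) = -196 + V + b
1/(31236/(-21165) + r(Q, 42)/(-40109)) = 1/(31236/(-21165) + (-196 + 81 + 42)/(-40109)) = 1/(31236*(-1/21165) - 73*(-1/40109)) = 1/(-10412/7055 + 73/40109) = 1/(-417099893/282968995) = -282968995/417099893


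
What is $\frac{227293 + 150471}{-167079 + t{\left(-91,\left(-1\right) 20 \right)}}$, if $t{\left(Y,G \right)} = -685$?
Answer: $- \frac{94441}{41941} \approx -2.2518$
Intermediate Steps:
$\frac{227293 + 150471}{-167079 + t{\left(-91,\left(-1\right) 20 \right)}} = \frac{227293 + 150471}{-167079 - 685} = \frac{377764}{-167764} = 377764 \left(- \frac{1}{167764}\right) = - \frac{94441}{41941}$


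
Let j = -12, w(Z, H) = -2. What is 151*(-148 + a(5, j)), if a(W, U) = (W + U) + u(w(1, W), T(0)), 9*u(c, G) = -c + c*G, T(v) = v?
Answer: -210343/9 ≈ -23371.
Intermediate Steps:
u(c, G) = -c/9 + G*c/9 (u(c, G) = (-c + c*G)/9 = (-c + G*c)/9 = -c/9 + G*c/9)
a(W, U) = 2/9 + U + W (a(W, U) = (W + U) + (1/9)*(-2)*(-1 + 0) = (U + W) + (1/9)*(-2)*(-1) = (U + W) + 2/9 = 2/9 + U + W)
151*(-148 + a(5, j)) = 151*(-148 + (2/9 - 12 + 5)) = 151*(-148 - 61/9) = 151*(-1393/9) = -210343/9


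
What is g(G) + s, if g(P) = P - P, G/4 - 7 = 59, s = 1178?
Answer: 1178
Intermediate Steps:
G = 264 (G = 28 + 4*59 = 28 + 236 = 264)
g(P) = 0
g(G) + s = 0 + 1178 = 1178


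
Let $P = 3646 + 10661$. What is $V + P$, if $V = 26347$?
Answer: $40654$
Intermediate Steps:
$P = 14307$
$V + P = 26347 + 14307 = 40654$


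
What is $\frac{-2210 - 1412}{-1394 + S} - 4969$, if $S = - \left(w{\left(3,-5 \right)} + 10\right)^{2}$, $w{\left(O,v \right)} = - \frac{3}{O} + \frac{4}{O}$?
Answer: $- \frac{67083685}{13507} \approx -4966.6$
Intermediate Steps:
$w{\left(O,v \right)} = \frac{1}{O}$
$S = - \frac{961}{9}$ ($S = - \left(\frac{1}{3} + 10\right)^{2} = - \left(\frac{31}{3}\right)^{2} = \left(-1\right) \frac{961}{9} = - \frac{961}{9} \approx -106.78$)
$\frac{-2210 - 1412}{-1394 + S} - 4969 = \frac{-2210 - 1412}{-1394 - \frac{961}{9}} - 4969 = - \frac{3622}{- \frac{13507}{9}} - 4969 = \left(-3622\right) \left(- \frac{9}{13507}\right) - 4969 = \frac{32598}{13507} - 4969 = - \frac{67083685}{13507}$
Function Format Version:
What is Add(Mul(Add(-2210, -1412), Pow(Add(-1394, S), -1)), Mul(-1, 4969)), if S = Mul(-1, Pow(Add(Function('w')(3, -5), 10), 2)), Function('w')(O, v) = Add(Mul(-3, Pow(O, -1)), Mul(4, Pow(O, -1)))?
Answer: Rational(-67083685, 13507) ≈ -4966.6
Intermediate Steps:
Function('w')(O, v) = Pow(O, -1)
S = Rational(-961, 9) (S = Mul(-1, Pow(Add(Pow(3, -1), 10), 2)) = Mul(-1, Pow(Add(Rational(1, 3), 10), 2)) = Mul(-1, Pow(Rational(31, 3), 2)) = Mul(-1, Rational(961, 9)) = Rational(-961, 9) ≈ -106.78)
Add(Mul(Add(-2210, -1412), Pow(Add(-1394, S), -1)), Mul(-1, 4969)) = Add(Mul(Add(-2210, -1412), Pow(Add(-1394, Rational(-961, 9)), -1)), Mul(-1, 4969)) = Add(Mul(-3622, Pow(Rational(-13507, 9), -1)), -4969) = Add(Mul(-3622, Rational(-9, 13507)), -4969) = Add(Rational(32598, 13507), -4969) = Rational(-67083685, 13507)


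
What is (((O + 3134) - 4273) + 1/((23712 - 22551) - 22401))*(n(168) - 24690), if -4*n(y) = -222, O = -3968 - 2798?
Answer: 2757457847023/14160 ≈ 1.9474e+8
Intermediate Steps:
O = -6766
n(y) = 111/2 (n(y) = -¼*(-222) = 111/2)
(((O + 3134) - 4273) + 1/((23712 - 22551) - 22401))*(n(168) - 24690) = (((-6766 + 3134) - 4273) + 1/((23712 - 22551) - 22401))*(111/2 - 24690) = ((-3632 - 4273) + 1/(1161 - 22401))*(-49269/2) = (-7905 + 1/(-21240))*(-49269/2) = (-7905 - 1/21240)*(-49269/2) = -167902201/21240*(-49269/2) = 2757457847023/14160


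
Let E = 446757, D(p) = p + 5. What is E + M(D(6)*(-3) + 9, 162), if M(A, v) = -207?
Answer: 446550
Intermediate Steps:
D(p) = 5 + p
E + M(D(6)*(-3) + 9, 162) = 446757 - 207 = 446550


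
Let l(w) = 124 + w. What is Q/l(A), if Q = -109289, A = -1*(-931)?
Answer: -109289/1055 ≈ -103.59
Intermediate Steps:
A = 931
Q/l(A) = -109289/(124 + 931) = -109289/1055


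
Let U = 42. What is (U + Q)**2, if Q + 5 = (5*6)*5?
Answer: 34969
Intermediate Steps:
Q = 145 (Q = -5 + (5*6)*5 = -5 + 30*5 = -5 + 150 = 145)
(U + Q)**2 = (42 + 145)**2 = 187**2 = 34969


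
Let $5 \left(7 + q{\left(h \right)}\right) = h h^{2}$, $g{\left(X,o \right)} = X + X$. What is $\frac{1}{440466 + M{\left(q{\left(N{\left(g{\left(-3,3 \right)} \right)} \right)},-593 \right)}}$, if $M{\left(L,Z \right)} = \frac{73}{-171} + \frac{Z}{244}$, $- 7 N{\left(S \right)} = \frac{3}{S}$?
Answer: $\frac{41724}{18377884169} \approx 2.2703 \cdot 10^{-6}$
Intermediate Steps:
$g{\left(X,o \right)} = 2 X$
$N{\left(S \right)} = - \frac{3}{7 S}$ ($N{\left(S \right)} = - \frac{3 \frac{1}{S}}{7} = - \frac{3}{7 S}$)
$q{\left(h \right)} = -7 + \frac{h^{3}}{5}$ ($q{\left(h \right)} = -7 + \frac{h h^{2}}{5} = -7 + \frac{h^{3}}{5}$)
$M{\left(L,Z \right)} = - \frac{73}{171} + \frac{Z}{244}$ ($M{\left(L,Z \right)} = 73 \left(- \frac{1}{171}\right) + Z \frac{1}{244} = - \frac{73}{171} + \frac{Z}{244}$)
$\frac{1}{440466 + M{\left(q{\left(N{\left(g{\left(-3,3 \right)} \right)} \right)},-593 \right)}} = \frac{1}{440466 + \left(- \frac{73}{171} + \frac{1}{244} \left(-593\right)\right)} = \frac{1}{440466 - \frac{119215}{41724}} = \frac{1}{\frac{18377884169}{41724}} = \frac{41724}{18377884169}$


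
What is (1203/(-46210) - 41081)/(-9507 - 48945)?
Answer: 1898354213/2701066920 ≈ 0.70282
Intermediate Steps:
(1203/(-46210) - 41081)/(-9507 - 48945) = (1203*(-1/46210) - 41081)/(-58452) = (-1203/46210 - 41081)*(-1/58452) = -1898354213/46210*(-1/58452) = 1898354213/2701066920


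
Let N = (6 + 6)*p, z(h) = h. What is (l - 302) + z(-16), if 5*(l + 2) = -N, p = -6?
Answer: -1528/5 ≈ -305.60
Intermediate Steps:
N = -72 (N = (6 + 6)*(-6) = 12*(-6) = -72)
l = 62/5 (l = -2 + (-1*(-72))/5 = -2 + (1/5)*72 = -2 + 72/5 = 62/5 ≈ 12.400)
(l - 302) + z(-16) = (62/5 - 302) - 16 = -1448/5 - 16 = -1528/5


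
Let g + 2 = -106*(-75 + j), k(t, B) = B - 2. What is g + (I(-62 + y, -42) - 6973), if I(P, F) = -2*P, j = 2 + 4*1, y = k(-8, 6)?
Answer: 455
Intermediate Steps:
k(t, B) = -2 + B
y = 4 (y = -2 + 6 = 4)
j = 6 (j = 2 + 4 = 6)
g = 7312 (g = -2 - 106*(-75 + 6) = -2 - 106*(-69) = -2 + 7314 = 7312)
g + (I(-62 + y, -42) - 6973) = 7312 + (-2*(-62 + 4) - 6973) = 7312 + (-2*(-58) - 6973) = 7312 + (116 - 6973) = 7312 - 6857 = 455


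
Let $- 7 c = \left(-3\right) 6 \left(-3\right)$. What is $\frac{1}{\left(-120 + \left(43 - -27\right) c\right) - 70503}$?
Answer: $- \frac{1}{71163} \approx -1.4052 \cdot 10^{-5}$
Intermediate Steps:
$c = - \frac{54}{7}$ ($c = - \frac{\left(-3\right) 6 \left(-3\right)}{7} = - \frac{\left(-18\right) \left(-3\right)}{7} = \left(- \frac{1}{7}\right) 54 = - \frac{54}{7} \approx -7.7143$)
$\frac{1}{\left(-120 + \left(43 - -27\right) c\right) - 70503} = \frac{1}{\left(-120 + \left(43 - -27\right) \left(- \frac{54}{7}\right)\right) - 70503} = \frac{1}{\left(-120 + \left(43 + 27\right) \left(- \frac{54}{7}\right)\right) - 70503} = \frac{1}{\left(-120 + 70 \left(- \frac{54}{7}\right)\right) - 70503} = \frac{1}{\left(-120 - 540\right) - 70503} = \frac{1}{-660 - 70503} = \frac{1}{-71163} = - \frac{1}{71163}$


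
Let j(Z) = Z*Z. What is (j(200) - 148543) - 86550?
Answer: -195093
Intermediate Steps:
j(Z) = Z²
(j(200) - 148543) - 86550 = (200² - 148543) - 86550 = (40000 - 148543) - 86550 = -108543 - 86550 = -195093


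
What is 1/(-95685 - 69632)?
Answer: -1/165317 ≈ -6.0490e-6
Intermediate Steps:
1/(-95685 - 69632) = 1/(-165317) = -1/165317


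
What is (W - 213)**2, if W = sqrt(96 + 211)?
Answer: (213 - sqrt(307))**2 ≈ 38212.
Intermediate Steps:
W = sqrt(307) ≈ 17.521
(W - 213)**2 = (sqrt(307) - 213)**2 = (-213 + sqrt(307))**2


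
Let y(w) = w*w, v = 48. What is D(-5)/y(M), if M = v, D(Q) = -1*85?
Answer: -85/2304 ≈ -0.036892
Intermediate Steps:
D(Q) = -85
M = 48
y(w) = w²
D(-5)/y(M) = -85/(48²) = -85/2304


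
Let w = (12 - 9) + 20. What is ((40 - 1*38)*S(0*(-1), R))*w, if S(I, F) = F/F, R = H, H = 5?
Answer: 46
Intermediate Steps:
R = 5
S(I, F) = 1
w = 23 (w = 3 + 20 = 23)
((40 - 1*38)*S(0*(-1), R))*w = ((40 - 1*38)*1)*23 = ((40 - 38)*1)*23 = (2*1)*23 = 2*23 = 46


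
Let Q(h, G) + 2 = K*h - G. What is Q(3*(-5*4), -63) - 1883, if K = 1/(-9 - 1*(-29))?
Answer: -1825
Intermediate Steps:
K = 1/20 (K = 1/(-9 + 29) = 1/20 ≈ 0.050000)
Q(h, G) = -2 - G + h/20 (Q(h, G) = -2 + (h/20 - G) = -2 + (-G + h/20) = -2 - G + h/20)
Q(3*(-5*4), -63) - 1883 = (-2 - 1*(-63) + (3*(-5*4))/20) - 1883 = (-2 + 63 + (3*(-20))/20) - 1883 = (-2 + 63 + (1/20)*(-60)) - 1883 = (-2 + 63 - 3) - 1883 = 58 - 1883 = -1825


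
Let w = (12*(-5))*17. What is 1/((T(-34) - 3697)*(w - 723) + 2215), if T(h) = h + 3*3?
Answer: 1/6489661 ≈ 1.5409e-7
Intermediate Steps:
w = -1020 (w = -60*17 = -1020)
T(h) = 9 + h (T(h) = h + 9 = 9 + h)
1/((T(-34) - 3697)*(w - 723) + 2215) = 1/(((9 - 34) - 3697)*(-1020 - 723) + 2215) = 1/((-25 - 3697)*(-1743) + 2215) = 1/(-3722*(-1743) + 2215) = 1/(6487446 + 2215) = 1/6489661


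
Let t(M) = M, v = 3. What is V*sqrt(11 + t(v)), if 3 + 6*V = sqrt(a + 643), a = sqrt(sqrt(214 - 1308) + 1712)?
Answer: sqrt(14)*(-3 + sqrt(643 + sqrt(1712 + I*sqrt(1094))))/6 ≈ 14.443 + 0.0047637*I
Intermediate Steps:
a = sqrt(1712 + I*sqrt(1094)) (a = sqrt(sqrt(-1094) + 1712) = sqrt(I*sqrt(1094) + 1712) = sqrt(1712 + I*sqrt(1094)) ≈ 41.378 + 0.3997*I)
V = -1/2 + sqrt(643 + sqrt(1712 + I*sqrt(1094)))/6 (V = -1/2 + sqrt(sqrt(1712 + I*sqrt(1094)) + 643)/6 = -1/2 + sqrt(643 + sqrt(1712 + I*sqrt(1094)))/6 ≈ 3.8601 + 0.0012731*I)
V*sqrt(11 + t(v)) = (-1/2 + sqrt(643 + sqrt(1712 + I*sqrt(1094)))/6)*sqrt(11 + 3) = (-1/2 + sqrt(643 + sqrt(1712 + I*sqrt(1094)))/6)*sqrt(14) = sqrt(14)*(-1/2 + sqrt(643 + sqrt(1712 + I*sqrt(1094)))/6)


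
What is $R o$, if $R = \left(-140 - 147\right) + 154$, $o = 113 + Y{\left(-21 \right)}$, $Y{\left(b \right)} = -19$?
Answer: $-12502$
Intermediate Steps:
$o = 94$ ($o = 113 - 19 = 94$)
$R = -133$ ($R = -287 + 154 = -133$)
$R o = \left(-133\right) 94 = -12502$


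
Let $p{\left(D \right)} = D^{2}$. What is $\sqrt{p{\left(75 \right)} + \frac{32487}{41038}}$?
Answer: $\frac{\sqrt{32783715654}}{2414} \approx 75.005$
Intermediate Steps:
$\sqrt{p{\left(75 \right)} + \frac{32487}{41038}} = \sqrt{75^{2} + \frac{32487}{41038}} = \sqrt{5625 + 32487 \cdot \frac{1}{41038}} = \sqrt{5625 + \frac{1911}{2414}} = \sqrt{\frac{13580661}{2414}} = \frac{\sqrt{32783715654}}{2414}$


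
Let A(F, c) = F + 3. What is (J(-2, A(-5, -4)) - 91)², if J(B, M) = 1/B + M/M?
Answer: 32761/4 ≈ 8190.3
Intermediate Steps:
A(F, c) = 3 + F
J(B, M) = 1 + 1/B (J(B, M) = 1/B + 1 = 1 + 1/B)
(J(-2, A(-5, -4)) - 91)² = ((1 - 2)/(-2) - 91)² = (-½*(-1) - 91)² = (½ - 91)² = (-181/2)² = 32761/4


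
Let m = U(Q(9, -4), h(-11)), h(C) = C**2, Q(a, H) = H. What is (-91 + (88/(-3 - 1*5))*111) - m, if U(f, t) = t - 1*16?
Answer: -1417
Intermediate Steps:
U(f, t) = -16 + t (U(f, t) = t - 16 = -16 + t)
m = 105 (m = -16 + (-11)**2 = -16 + 121 = 105)
(-91 + (88/(-3 - 1*5))*111) - m = (-91 + (88/(-3 - 1*5))*111) - 1*105 = (-91 + (88/(-3 - 5))*111) - 105 = (-91 + (88/(-8))*111) - 105 = (-91 + (88*(-1/8))*111) - 105 = (-91 - 11*111) - 105 = (-91 - 1221) - 105 = -1312 - 105 = -1417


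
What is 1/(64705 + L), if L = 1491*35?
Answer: 1/116890 ≈ 8.5551e-6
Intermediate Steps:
L = 52185
1/(64705 + L) = 1/(64705 + 52185) = 1/116890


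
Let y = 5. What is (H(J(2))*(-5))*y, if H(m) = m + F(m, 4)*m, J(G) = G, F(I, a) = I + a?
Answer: -350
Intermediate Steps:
H(m) = m + m*(4 + m) (H(m) = m + (m + 4)*m = m + (4 + m)*m = m + m*(4 + m))
(H(J(2))*(-5))*y = ((2*(5 + 2))*(-5))*5 = ((2*7)*(-5))*5 = (14*(-5))*5 = -70*5 = -350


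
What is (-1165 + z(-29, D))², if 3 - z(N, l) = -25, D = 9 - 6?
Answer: 1292769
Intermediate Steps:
D = 3
z(N, l) = 28 (z(N, l) = 3 - 1*(-25) = 3 + 25 = 28)
(-1165 + z(-29, D))² = (-1165 + 28)² = (-1137)² = 1292769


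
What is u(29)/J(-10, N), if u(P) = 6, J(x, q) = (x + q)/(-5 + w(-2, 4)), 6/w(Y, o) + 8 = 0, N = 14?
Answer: -69/8 ≈ -8.6250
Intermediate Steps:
w(Y, o) = -¾ (w(Y, o) = 6/(-8 + 0) = 6/(-8) = 6*(-⅛) = -¾)
J(x, q) = -4*q/23 - 4*x/23 (J(x, q) = (x + q)/(-5 - ¾) = (q + x)/(-23/4) = (q + x)*(-4/23) = -4*q/23 - 4*x/23)
u(29)/J(-10, N) = 6/(-4/23*14 - 4/23*(-10)) = 6/(-56/23 + 40/23) = 6/(-16/23) = 6*(-23/16) = -69/8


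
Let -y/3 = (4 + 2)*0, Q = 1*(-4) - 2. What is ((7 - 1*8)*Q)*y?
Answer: 0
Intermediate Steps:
Q = -6 (Q = -4 - 2 = -6)
y = 0 (y = -3*(4 + 2)*0 = -18*0 = -3*0 = 0)
((7 - 1*8)*Q)*y = ((7 - 1*8)*(-6))*0 = ((7 - 8)*(-6))*0 = -1*(-6)*0 = 6*0 = 0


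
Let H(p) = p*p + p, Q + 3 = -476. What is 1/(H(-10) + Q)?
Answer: -1/389 ≈ -0.0025707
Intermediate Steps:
Q = -479 (Q = -3 - 476 = -479)
H(p) = p + p**2 (H(p) = p**2 + p = p + p**2)
1/(H(-10) + Q) = 1/(-10*(1 - 10) - 479) = 1/(-10*(-9) - 479) = 1/(90 - 479) = 1/(-389) = -1/389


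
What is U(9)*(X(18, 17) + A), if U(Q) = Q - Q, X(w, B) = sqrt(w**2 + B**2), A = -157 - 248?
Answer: 0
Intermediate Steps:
A = -405
X(w, B) = sqrt(B**2 + w**2)
U(Q) = 0
U(9)*(X(18, 17) + A) = 0*(sqrt(17**2 + 18**2) - 405) = 0*(sqrt(289 + 324) - 405) = 0*(sqrt(613) - 405) = 0*(-405 + sqrt(613)) = 0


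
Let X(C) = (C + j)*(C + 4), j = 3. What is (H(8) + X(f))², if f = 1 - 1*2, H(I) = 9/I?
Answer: 3249/64 ≈ 50.766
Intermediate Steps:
f = -1 (f = 1 - 2 = -1)
X(C) = (3 + C)*(4 + C) (X(C) = (C + 3)*(C + 4) = (3 + C)*(4 + C))
(H(8) + X(f))² = (9/8 + (12 + (-1)² + 7*(-1)))² = (9*(⅛) + (12 + 1 - 7))² = (9/8 + 6)² = (57/8)² = 3249/64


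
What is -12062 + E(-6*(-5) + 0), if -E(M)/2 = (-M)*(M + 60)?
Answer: -6662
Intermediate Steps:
E(M) = 2*M*(60 + M) (E(M) = -2*(-M)*(M + 60) = -2*(-M)*(60 + M) = -(-2)*M*(60 + M) = 2*M*(60 + M))
-12062 + E(-6*(-5) + 0) = -12062 + 2*(-6*(-5) + 0)*(60 + (-6*(-5) + 0)) = -12062 + 2*(30 + 0)*(60 + (30 + 0)) = -12062 + 2*30*(60 + 30) = -12062 + 2*30*90 = -12062 + 5400 = -6662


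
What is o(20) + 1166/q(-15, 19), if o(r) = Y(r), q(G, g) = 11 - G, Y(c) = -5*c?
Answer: -717/13 ≈ -55.154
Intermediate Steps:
o(r) = -5*r
o(20) + 1166/q(-15, 19) = -5*20 + 1166/(11 - 1*(-15)) = -100 + 1166/(11 + 15) = -100 + 1166/26 = -100 + (1/26)*1166 = -100 + 583/13 = -717/13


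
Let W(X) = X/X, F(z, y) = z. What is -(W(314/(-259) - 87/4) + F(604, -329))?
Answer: -605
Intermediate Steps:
W(X) = 1
-(W(314/(-259) - 87/4) + F(604, -329)) = -(1 + 604) = -1*605 = -605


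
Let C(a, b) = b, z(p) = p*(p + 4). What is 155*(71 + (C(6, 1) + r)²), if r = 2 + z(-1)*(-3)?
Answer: 33325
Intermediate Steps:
z(p) = p*(4 + p)
r = 11 (r = 2 - (4 - 1)*(-3) = 2 - 1*3*(-3) = 2 - 3*(-3) = 2 + 9 = 11)
155*(71 + (C(6, 1) + r)²) = 155*(71 + (1 + 11)²) = 155*(71 + 12²) = 155*(71 + 144) = 155*215 = 33325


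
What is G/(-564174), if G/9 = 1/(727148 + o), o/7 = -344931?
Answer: 1/105774413134 ≈ 9.4541e-12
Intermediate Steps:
o = -2414517 (o = 7*(-344931) = -2414517)
G = -9/1687369 (G = 9/(727148 - 2414517) = 9/(-1687369) = 9*(-1/1687369) = -9/1687369 ≈ -5.3337e-6)
G/(-564174) = -9/1687369/(-564174) = -9/1687369*(-1/564174) = 1/105774413134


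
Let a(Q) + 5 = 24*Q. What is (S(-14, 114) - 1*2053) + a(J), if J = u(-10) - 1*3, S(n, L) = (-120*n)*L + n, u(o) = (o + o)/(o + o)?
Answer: 189400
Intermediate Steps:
u(o) = 1 (u(o) = (2*o)/((2*o)) = (2*o)*(1/(2*o)) = 1)
S(n, L) = n - 120*L*n (S(n, L) = -120*L*n + n = n - 120*L*n)
J = -2 (J = 1 - 1*3 = 1 - 3 = -2)
a(Q) = -5 + 24*Q
(S(-14, 114) - 1*2053) + a(J) = (-14*(1 - 120*114) - 1*2053) + (-5 + 24*(-2)) = (-14*(1 - 13680) - 2053) + (-5 - 48) = (-14*(-13679) - 2053) - 53 = (191506 - 2053) - 53 = 189453 - 53 = 189400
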